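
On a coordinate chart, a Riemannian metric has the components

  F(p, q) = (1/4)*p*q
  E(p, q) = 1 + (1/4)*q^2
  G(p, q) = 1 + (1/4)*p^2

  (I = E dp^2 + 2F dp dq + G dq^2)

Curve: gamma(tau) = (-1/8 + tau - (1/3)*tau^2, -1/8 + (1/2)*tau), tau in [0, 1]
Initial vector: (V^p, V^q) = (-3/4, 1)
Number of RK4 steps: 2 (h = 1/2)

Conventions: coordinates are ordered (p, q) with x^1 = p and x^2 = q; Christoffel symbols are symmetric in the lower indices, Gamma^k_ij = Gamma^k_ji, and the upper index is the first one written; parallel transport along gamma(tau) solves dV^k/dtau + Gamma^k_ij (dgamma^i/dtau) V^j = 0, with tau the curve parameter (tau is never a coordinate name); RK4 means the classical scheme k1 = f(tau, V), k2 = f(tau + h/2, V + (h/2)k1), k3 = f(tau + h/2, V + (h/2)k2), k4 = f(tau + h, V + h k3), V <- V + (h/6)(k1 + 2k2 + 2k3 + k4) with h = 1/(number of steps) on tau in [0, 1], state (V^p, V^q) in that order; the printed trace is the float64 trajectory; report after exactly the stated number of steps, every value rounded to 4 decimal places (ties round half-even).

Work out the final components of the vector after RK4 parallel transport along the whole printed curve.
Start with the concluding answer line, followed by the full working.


Answer: V^p = -0.7519, V^q = 0.9906

gamma'(tau) = (1 - (2/3)*tau, 1/2); f(tau, V)^k = -Gamma^k_ij(gamma(tau)) gamma'^i(tau) V^j; h = 1/2; intermediate values shown to 6 dp
curve data and Christoffel symbols at the stage parameters:
  tau = 0.000000: gamma = (-0.125000, -0.125000), gamma' = (1.000000, 0.500000); Gamma_ppp = 0.000000, Gamma_ppq = -0.031008, Gamma_pqq = 0.000000, Gamma_qpp = 0.000000, Gamma_qpq = -0.031008, Gamma_qqq = 0.000000
  tau = 0.250000: gamma = (0.104167, 0.000000), gamma' = (0.833333, 0.500000); Gamma_ppp = 0.000000, Gamma_ppq = 0.000000, Gamma_pqq = 0.000000, Gamma_qpp = 0.000000, Gamma_qpq = 0.025971, Gamma_qqq = 0.000000
  tau = 0.500000: gamma = (0.291667, 0.125000), gamma' = (0.666667, 0.500000); Gamma_ppp = 0.000000, Gamma_ppq = 0.030483, Gamma_pqq = 0.000000, Gamma_qpp = 0.000000, Gamma_qpq = 0.071126, Gamma_qqq = 0.000000
  tau = 0.750000: gamma = (0.437500, 0.250000), gamma' = (0.500000, 0.500000); Gamma_ppp = 0.000000, Gamma_ppq = 0.058770, Gamma_pqq = 0.000000, Gamma_qpp = 0.000000, Gamma_qpq = 0.102847, Gamma_qqq = 0.000000
  tau = 1.000000: gamma = (0.541667, 0.375000), gamma' = (0.333333, 0.500000); Gamma_ppp = 0.000000, Gamma_ppq = 0.084573, Gamma_pqq = 0.000000, Gamma_qpp = 0.000000, Gamma_qpq = 0.122161, Gamma_qqq = 0.000000
step 0: V^p = -0.7500, V^q = 1.0000
step 1: k1 = (0.019380, 0.019380), k2 = (0.000000, -0.012071), k3 = (0.000000, -0.011838), k4 = (-0.008770, -0.020464); V <- V + (h/6)(k1 + 2k2 + 2k3 + k4): V^p = -0.7491, V^q = 0.9959
step 2: k1 = (-0.008821, -0.020583), k2 = (-0.007036, -0.012314), k3 = (-0.007110, -0.012443), k4 = (0.003927, 0.005672); V <- V + (h/6)(k1 + 2k2 + 2k3 + k4): V^p = -0.7519, V^q = 0.9906


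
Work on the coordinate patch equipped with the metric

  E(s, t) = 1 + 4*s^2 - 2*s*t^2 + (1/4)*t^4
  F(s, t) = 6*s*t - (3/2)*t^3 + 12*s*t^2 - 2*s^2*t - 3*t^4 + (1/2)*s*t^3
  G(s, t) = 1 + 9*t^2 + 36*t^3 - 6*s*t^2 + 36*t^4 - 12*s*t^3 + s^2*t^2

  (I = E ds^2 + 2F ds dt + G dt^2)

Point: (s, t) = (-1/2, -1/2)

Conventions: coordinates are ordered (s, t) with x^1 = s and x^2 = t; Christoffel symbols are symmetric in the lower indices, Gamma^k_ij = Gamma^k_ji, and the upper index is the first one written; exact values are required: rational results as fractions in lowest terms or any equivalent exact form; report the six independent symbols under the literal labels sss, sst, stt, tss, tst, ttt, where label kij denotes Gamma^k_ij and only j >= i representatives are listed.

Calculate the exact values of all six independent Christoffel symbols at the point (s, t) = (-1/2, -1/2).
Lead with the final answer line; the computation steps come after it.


Answer: Gamma_sss = -144/149, Gamma_sst = -36/149, Gamma_stt = 180/149, Gamma_tss = -32/149, Gamma_tst = -8/149, Gamma_ttt = 40/149

E = 145/64, F = 9/32, G = 17/16 at the point
E_s = -9/2, E_t = -9/8, F_s = -17/16, F_t = 43/16, G_s = -1/4, G_t = 5/4
EG - F^2 = 149/64;  g^inv = (64/149) * [[17/16, -9/32], [-9/32, 145/64]]
first-kind symbols [ij,l] = (1/2)(d_i g_jl + d_j g_il - d_l g_ij): [ss,s] = E_s/2 = -9/4, [ss,t] = F_s - E_t/2 = -1/2, [st,s] = E_t/2 = -9/16, [st,t] = G_s/2 = -1/8, [tt,s] = F_t - G_s/2 = 45/16, [tt,t] = G_t/2 = 5/8
Gamma^s_ij = (G*[ij,s] - F*[ij,t])/(EG - F^2), Gamma^t_ij = (E*[ij,t] - F*[ij,s])/(EG - F^2)


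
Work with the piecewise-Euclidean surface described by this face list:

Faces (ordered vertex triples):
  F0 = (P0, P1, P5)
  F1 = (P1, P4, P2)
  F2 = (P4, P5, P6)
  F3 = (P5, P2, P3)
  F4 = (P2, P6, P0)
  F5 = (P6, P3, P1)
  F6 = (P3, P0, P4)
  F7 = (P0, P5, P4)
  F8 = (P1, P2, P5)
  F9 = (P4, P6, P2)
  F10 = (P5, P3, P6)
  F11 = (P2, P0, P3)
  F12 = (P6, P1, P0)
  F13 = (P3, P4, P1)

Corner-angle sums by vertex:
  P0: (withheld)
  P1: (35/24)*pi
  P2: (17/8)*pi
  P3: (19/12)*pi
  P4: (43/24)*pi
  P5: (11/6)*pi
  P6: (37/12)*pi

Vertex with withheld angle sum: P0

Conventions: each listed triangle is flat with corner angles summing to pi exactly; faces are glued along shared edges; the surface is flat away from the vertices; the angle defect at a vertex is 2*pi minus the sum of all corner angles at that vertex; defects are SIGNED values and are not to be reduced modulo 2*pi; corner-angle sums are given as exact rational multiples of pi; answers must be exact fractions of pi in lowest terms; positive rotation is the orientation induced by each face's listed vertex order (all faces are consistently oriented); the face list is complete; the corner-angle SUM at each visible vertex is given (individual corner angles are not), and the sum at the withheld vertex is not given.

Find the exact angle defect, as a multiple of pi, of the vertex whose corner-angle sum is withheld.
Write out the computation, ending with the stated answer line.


V = 7, E = 21, F = 14; chi = V - E + F = 0
Gauss-Bonnet: total defect = 2*pi*chi = 0; visible defects sum to pi/8

Answer: defect(P0) = -pi/8


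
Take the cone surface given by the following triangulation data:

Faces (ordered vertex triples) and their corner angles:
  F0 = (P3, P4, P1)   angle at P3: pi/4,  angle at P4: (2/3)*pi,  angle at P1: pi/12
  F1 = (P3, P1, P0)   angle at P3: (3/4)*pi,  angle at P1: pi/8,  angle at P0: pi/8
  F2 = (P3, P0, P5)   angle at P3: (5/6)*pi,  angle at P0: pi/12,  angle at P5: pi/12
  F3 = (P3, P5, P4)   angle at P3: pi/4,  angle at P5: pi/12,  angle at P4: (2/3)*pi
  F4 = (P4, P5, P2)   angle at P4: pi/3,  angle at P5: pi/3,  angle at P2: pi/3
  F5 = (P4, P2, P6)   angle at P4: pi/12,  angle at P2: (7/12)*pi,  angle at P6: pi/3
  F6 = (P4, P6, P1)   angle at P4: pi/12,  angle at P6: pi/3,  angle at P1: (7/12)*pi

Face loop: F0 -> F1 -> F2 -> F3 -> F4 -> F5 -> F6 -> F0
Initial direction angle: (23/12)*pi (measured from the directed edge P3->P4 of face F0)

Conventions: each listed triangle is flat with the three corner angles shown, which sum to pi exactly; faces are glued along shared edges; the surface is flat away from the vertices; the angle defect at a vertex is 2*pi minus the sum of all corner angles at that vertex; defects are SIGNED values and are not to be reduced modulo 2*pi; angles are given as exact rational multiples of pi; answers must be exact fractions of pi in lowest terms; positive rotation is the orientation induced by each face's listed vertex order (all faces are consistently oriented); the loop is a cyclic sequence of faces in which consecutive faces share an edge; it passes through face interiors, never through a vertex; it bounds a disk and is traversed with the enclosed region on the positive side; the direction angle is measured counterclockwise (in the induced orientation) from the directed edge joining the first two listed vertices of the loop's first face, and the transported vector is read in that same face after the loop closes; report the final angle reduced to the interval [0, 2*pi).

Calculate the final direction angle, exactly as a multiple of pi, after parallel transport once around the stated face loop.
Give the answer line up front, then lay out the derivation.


Answer: final direction angle = 0

enclosed vertex P3: corner angles sum to (25/12)*pi, defect = 2*pi - (25/12)*pi = -pi/12
enclosed vertex P4: corner angles sum to (11/6)*pi, defect = 2*pi - (11/6)*pi = pi/6
the rotation equals the total enclosed defect, so the final angle is initial + defects (mod 2*pi)
final angle = (23/12)*pi + pi/12 = 0 (mod 2*pi)


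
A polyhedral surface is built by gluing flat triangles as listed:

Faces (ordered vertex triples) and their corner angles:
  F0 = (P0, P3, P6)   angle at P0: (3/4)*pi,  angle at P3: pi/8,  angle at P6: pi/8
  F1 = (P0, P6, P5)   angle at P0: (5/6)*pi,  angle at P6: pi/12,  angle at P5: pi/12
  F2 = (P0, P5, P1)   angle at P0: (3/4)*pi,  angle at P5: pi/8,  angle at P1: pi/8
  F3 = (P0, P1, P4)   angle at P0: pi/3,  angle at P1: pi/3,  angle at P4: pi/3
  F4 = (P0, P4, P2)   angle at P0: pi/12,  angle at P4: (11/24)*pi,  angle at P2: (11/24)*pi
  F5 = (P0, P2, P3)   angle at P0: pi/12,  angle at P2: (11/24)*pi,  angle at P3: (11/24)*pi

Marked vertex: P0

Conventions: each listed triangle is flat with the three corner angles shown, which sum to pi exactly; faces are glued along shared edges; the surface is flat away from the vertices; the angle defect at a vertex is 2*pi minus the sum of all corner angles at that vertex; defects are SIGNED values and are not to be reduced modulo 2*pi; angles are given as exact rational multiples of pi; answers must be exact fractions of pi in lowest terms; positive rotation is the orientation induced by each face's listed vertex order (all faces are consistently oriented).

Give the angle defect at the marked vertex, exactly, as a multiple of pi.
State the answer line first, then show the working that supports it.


Answer: defect(P0) = (-5/6)*pi

Sum of corner angles at P0: (17/6)*pi
defect = 2*pi - (17/6)*pi


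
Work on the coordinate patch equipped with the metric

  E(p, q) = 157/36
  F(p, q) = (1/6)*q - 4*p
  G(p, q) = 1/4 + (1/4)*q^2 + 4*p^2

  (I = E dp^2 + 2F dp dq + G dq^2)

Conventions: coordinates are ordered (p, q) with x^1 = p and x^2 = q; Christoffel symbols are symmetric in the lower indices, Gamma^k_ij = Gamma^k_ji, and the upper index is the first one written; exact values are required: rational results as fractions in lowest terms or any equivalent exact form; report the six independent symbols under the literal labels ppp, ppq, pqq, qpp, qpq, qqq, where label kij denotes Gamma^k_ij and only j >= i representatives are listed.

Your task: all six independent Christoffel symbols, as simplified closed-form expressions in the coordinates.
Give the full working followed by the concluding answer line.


E = 157/36; F = (1/6)*q - 4*p; G = 1/4 + (1/4)*q^2 + 4*p^2
Gamma^k_ij = (1/2) g^{kl} (d_i g_jl + d_j g_il - d_l g_ij), with g^inv = (1/(EG-F^2)) [[G, -F], [-F, E]]
first partials: E_p = 0, E_q = 0, F_p = -4, F_q = 1/6, G_p = 8*p, G_q = (1/2)*q
D = EG - F^2 = 157/144 + (17/16)*q^2 + (4/3)*p*q + (13/9)*p^2
expanded: Gamma^p_pp = (G E_p - 2F F_p + F E_q)/(2D), Gamma^p_pq = (G E_q - F G_p)/(2D), Gamma^p_qq = (2G F_q - G G_p - F G_q)/(2D), Gamma^q_pp = (2E F_p - E E_q - F E_p)/(2D), Gamma^q_pq = (E G_p - F E_q)/(2D), Gamma^q_qq = (E G_q - 2F F_q + F G_p)/(2D); substitute and cancel common factors

Answer: Gamma_ppp = (-2304*p + 96*q)/(208*p^2 + 192*p*q + 153*q^2 + 157), Gamma_ppq = (2304*p^2 - 96*p*q)/(208*p^2 + 192*p*q + 153*q^2 + 157), Gamma_pqq = (-2304*p^3 + 96*p^2 - 144*p*q^2 + 144*p*q - 144*p + 6)/(208*p^2 + 192*p*q + 153*q^2 + 157), Gamma_qpp = -2512/(208*p^2 + 192*p*q + 153*q^2 + 157), Gamma_qpq = 2512*p/(208*p^2 + 192*p*q + 153*q^2 + 157), Gamma_qqq = (-2304*p^2 + 96*p*q + 96*p + 153*q)/(208*p^2 + 192*p*q + 153*q^2 + 157)


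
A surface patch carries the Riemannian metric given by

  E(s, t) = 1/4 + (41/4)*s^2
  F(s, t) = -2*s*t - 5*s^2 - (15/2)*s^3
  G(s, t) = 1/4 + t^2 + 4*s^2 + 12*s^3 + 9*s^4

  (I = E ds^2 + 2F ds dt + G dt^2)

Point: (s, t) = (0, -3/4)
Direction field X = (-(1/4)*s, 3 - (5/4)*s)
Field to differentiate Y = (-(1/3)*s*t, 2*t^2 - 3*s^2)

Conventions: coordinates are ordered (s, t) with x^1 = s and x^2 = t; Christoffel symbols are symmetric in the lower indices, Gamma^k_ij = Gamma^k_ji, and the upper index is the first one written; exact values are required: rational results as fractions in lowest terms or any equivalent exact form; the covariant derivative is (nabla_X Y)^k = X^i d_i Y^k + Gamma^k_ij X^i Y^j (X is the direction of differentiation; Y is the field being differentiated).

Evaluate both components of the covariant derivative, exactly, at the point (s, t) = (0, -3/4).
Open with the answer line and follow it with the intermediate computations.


Answer: (nabla_X Y)^s = 0, (nabla_X Y)^t = -315/26

E = 1/4, F = 0, G = 13/16 at the point
E_s = 0, E_t = 0, F_s = 3/2, F_t = 0, G_s = 0, G_t = -3/2
EG - F^2 = 13/64;  g^inv = (64/13) * [[13/16, 0], [0, 1/4]]
first-kind symbols [ij,l] = (1/2)(d_i g_jl + d_j g_il - d_l g_ij): [ss,s] = E_s/2 = 0, [ss,t] = F_s - E_t/2 = 3/2, [st,s] = E_t/2 = 0, [st,t] = G_s/2 = 0, [tt,s] = F_t - G_s/2 = 0, [tt,t] = G_t/2 = -3/4
Gamma^s_ij = (G*[ij,s] - F*[ij,t])/(EG - F^2), Gamma^t_ij = (E*[ij,t] - F*[ij,s])/(EG - F^2)
Gamma_sss = 0, Gamma_sst = 0, Gamma_stt = 0, Gamma_tss = 24/13, Gamma_tst = 0, Gamma_ttt = -12/13
X = (0, 3), Y = (0, 9/8) at the point


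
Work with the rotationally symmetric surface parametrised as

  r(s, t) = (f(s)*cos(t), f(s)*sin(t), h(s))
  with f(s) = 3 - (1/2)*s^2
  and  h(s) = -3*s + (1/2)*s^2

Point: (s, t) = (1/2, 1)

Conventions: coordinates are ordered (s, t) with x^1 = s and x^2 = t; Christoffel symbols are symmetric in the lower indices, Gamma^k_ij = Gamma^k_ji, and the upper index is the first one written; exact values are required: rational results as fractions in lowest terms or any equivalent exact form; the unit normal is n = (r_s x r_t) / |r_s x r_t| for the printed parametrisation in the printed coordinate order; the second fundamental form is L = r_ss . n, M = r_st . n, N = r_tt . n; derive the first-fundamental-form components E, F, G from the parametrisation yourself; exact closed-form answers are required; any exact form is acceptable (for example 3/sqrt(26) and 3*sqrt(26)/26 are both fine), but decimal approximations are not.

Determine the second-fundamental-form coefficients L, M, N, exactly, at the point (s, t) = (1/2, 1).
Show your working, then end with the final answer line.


f = 23/8, f' = -1/2, f'' = -1, h' = -5/2, h'' = 1
E = 13/2, F = 0, G = 529/64; answer radicand W^2 = 13/2
unnormalised second-form numerators: l = -3, m = 0, n = -115/16; L = l/sqrt(13/2), and similarly M = m/sqrt(W^2), N = n/sqrt(W^2)

Answer: L = -3*sqrt(26)/13, M = 0, N = -115*sqrt(26)/208


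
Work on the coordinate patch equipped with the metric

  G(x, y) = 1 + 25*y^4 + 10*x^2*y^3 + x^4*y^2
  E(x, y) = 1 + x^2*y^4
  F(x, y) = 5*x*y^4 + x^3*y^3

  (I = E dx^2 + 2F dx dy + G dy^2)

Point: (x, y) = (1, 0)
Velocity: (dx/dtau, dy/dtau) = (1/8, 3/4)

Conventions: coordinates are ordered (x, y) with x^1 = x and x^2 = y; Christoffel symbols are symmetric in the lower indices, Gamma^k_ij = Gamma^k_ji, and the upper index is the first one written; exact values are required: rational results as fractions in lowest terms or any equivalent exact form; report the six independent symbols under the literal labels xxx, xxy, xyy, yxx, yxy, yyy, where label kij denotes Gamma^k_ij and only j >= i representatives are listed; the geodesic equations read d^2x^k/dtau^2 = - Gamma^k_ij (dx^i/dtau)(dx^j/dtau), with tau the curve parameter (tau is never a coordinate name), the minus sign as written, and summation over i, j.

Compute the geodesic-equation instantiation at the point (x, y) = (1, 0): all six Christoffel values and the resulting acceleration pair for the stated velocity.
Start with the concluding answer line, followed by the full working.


Answer: Gamma_xxx = 0, Gamma_xxy = 0, Gamma_xyy = 0, Gamma_yxx = 0, Gamma_yxy = 0, Gamma_yyy = 0; accelerations (d^2x/dtau^2, d^2y/dtau^2) = (0, 0)

E = 1, F = 0, G = 1 at the point
E_x = 0, E_y = 0, F_x = 0, F_y = 0, G_x = 0, G_y = 0
EG - F^2 = 1;  g^inv = (1) * [[1, 0], [0, 1]]
first-kind symbols [ij,l] = (1/2)(d_i g_jl + d_j g_il - d_l g_ij): [xx,x] = E_x/2 = 0, [xx,y] = F_x - E_y/2 = 0, [xy,x] = E_y/2 = 0, [xy,y] = G_x/2 = 0, [yy,x] = F_y - G_x/2 = 0, [yy,y] = G_y/2 = 0
Gamma^x_ij = (G*[ij,x] - F*[ij,y])/(EG - F^2), Gamma^y_ij = (E*[ij,y] - F*[ij,x])/(EG - F^2)
Gamma_xxx = 0, Gamma_xxy = 0, Gamma_xyy = 0, Gamma_yxx = 0, Gamma_yxy = 0, Gamma_yyy = 0
d^2x/dtau^2 = -(Gamma_xxx*(1/8)^2 + 2*Gamma_xxy*(1/8)*(3/4) + Gamma_xyy*(3/4)^2) = 0
d^2y/dtau^2 = -(Gamma_yxx*(1/8)^2 + 2*Gamma_yxy*(1/8)*(3/4) + Gamma_yyy*(3/4)^2) = 0


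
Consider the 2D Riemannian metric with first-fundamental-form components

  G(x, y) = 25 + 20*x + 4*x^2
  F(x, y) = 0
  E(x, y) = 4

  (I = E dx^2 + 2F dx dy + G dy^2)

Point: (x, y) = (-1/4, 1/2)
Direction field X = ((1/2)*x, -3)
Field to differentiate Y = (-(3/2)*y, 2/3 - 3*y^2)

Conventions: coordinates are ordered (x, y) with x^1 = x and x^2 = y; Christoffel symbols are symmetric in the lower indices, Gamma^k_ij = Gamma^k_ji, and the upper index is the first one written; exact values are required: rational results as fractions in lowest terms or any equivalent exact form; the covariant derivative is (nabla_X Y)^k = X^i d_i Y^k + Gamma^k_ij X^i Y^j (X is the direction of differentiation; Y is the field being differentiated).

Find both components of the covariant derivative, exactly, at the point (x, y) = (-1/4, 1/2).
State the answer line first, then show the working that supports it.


Answer: (nabla_X Y)^x = 63/16, (nabla_X Y)^y = 2161/216

E = 4, F = 0, G = 81/4 at the point
E_x = 0, E_y = 0, F_x = 0, F_y = 0, G_x = 18, G_y = 0
EG - F^2 = 81;  g^inv = (1/81) * [[81/4, 0], [0, 4]]
first-kind symbols [ij,l] = (1/2)(d_i g_jl + d_j g_il - d_l g_ij): [xx,x] = E_x/2 = 0, [xx,y] = F_x - E_y/2 = 0, [xy,x] = E_y/2 = 0, [xy,y] = G_x/2 = 9, [yy,x] = F_y - G_x/2 = -9, [yy,y] = G_y/2 = 0
Gamma^x_ij = (G*[ij,x] - F*[ij,y])/(EG - F^2), Gamma^y_ij = (E*[ij,y] - F*[ij,x])/(EG - F^2)
Gamma_xxx = 0, Gamma_xxy = 0, Gamma_xyy = -9/4, Gamma_yxx = 0, Gamma_yxy = 4/9, Gamma_yyy = 0
X = (-1/8, -3), Y = (-3/4, -1/12) at the point


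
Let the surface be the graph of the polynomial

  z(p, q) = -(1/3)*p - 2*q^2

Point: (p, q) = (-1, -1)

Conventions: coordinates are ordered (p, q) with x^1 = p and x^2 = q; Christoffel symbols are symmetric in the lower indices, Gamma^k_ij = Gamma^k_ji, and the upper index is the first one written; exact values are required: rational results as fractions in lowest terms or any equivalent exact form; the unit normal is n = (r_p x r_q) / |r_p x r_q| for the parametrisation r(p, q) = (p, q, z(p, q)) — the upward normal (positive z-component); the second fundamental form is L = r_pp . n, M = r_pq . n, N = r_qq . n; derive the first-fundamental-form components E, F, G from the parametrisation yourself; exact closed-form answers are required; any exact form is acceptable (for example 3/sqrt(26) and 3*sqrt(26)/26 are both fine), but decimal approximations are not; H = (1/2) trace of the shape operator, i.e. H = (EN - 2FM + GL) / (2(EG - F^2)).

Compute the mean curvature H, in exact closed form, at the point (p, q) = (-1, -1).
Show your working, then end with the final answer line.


z_p = -1/3, z_q = 4, z_pp = 0, z_pq = 0, z_qq = -4
E = 10/9, F = -4/3, G = 17; answer radicand W^2 = 154/9
unnormalised second-form numerators: l = 0, m = 0, n = -4; L = l/sqrt(154/9), and similarly M = m/sqrt(W^2), N = n/sqrt(W^2)
H = (E*n - 2*F*m + G*l) / (2*(EG - F^2)*sqrt(W^2)); E*n - 2*F*m + G*l = -40/9, EG - F^2 = 154/9, so H = (-10/77)/sqrt(154/9)

Answer: H = -15*sqrt(154)/5929


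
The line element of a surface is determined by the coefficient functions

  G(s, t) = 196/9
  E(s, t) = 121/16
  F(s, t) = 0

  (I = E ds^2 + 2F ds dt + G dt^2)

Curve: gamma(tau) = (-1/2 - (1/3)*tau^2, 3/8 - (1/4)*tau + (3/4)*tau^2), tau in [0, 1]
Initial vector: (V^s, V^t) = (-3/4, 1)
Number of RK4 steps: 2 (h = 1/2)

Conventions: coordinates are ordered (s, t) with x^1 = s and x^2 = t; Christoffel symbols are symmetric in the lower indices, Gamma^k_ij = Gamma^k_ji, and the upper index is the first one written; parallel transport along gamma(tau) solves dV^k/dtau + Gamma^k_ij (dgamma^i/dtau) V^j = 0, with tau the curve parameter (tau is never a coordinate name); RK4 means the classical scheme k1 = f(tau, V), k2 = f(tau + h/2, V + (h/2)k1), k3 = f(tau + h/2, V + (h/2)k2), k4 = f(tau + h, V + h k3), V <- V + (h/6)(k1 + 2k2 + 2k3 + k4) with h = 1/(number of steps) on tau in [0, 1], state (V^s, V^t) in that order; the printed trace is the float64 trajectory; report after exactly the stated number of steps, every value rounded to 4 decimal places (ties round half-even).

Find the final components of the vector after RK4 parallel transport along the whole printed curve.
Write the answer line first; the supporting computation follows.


Answer: V^s = -0.7500, V^t = 1.0000

gamma'(tau) = (-(2/3)*tau, -1/4 + (3/2)*tau); f(tau, V)^k = -Gamma^k_ij(gamma(tau)) gamma'^i(tau) V^j; h = 1/2; intermediate values shown to 6 dp
curve data and Christoffel symbols at the stage parameters:
  tau = 0.000000: gamma = (-0.500000, 0.375000), gamma' = (0.000000, -0.250000); Gamma_sss = 0.000000, Gamma_sst = 0.000000, Gamma_stt = 0.000000, Gamma_tss = 0.000000, Gamma_tst = 0.000000, Gamma_ttt = 0.000000
  tau = 0.250000: gamma = (-0.520833, 0.359375), gamma' = (-0.166667, 0.125000); Gamma_sss = 0.000000, Gamma_sst = 0.000000, Gamma_stt = 0.000000, Gamma_tss = 0.000000, Gamma_tst = 0.000000, Gamma_ttt = 0.000000
  tau = 0.500000: gamma = (-0.583333, 0.437500), gamma' = (-0.333333, 0.500000); Gamma_sss = 0.000000, Gamma_sst = 0.000000, Gamma_stt = 0.000000, Gamma_tss = 0.000000, Gamma_tst = 0.000000, Gamma_ttt = 0.000000
  tau = 0.750000: gamma = (-0.687500, 0.609375), gamma' = (-0.500000, 0.875000); Gamma_sss = 0.000000, Gamma_sst = 0.000000, Gamma_stt = 0.000000, Gamma_tss = 0.000000, Gamma_tst = 0.000000, Gamma_ttt = 0.000000
  tau = 1.000000: gamma = (-0.833333, 0.875000), gamma' = (-0.666667, 1.250000); Gamma_sss = 0.000000, Gamma_sst = 0.000000, Gamma_stt = 0.000000, Gamma_tss = 0.000000, Gamma_tst = 0.000000, Gamma_ttt = 0.000000
step 0: V^s = -0.7500, V^t = 1.0000
step 1: k1 = (0.000000, 0.000000), k2 = (0.000000, 0.000000), k3 = (0.000000, 0.000000), k4 = (0.000000, 0.000000); V <- V + (h/6)(k1 + 2k2 + 2k3 + k4): V^s = -0.7500, V^t = 1.0000
step 2: k1 = (0.000000, 0.000000), k2 = (0.000000, 0.000000), k3 = (0.000000, 0.000000), k4 = (0.000000, 0.000000); V <- V + (h/6)(k1 + 2k2 + 2k3 + k4): V^s = -0.7500, V^t = 1.0000


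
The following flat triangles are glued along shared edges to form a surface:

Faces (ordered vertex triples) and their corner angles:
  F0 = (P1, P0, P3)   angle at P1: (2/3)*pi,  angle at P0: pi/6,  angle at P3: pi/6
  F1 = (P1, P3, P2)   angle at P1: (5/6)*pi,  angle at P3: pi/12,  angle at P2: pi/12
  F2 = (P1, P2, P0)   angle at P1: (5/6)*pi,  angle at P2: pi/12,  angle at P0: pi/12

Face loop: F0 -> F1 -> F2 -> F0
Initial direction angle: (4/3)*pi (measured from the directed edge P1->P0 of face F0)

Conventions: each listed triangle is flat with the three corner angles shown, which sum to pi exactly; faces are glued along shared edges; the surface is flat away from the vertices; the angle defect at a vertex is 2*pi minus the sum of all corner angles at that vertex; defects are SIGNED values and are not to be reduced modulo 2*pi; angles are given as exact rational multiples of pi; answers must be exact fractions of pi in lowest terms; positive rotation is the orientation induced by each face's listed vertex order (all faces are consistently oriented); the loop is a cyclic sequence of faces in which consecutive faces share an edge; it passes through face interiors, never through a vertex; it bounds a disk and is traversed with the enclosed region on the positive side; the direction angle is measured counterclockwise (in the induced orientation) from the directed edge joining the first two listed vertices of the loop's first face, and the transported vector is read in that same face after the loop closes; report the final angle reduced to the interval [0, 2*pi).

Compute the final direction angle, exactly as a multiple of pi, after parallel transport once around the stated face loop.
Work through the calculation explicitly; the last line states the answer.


enclosed vertex P1: corner angles sum to (7/3)*pi, defect = 2*pi - (7/3)*pi = -pi/3
the final direction is the initial angle plus the enclosed defects, taken mod 2*pi in the induced orientation
final angle = (4/3)*pi - pi/3 = pi (mod 2*pi)

Answer: final direction angle = pi


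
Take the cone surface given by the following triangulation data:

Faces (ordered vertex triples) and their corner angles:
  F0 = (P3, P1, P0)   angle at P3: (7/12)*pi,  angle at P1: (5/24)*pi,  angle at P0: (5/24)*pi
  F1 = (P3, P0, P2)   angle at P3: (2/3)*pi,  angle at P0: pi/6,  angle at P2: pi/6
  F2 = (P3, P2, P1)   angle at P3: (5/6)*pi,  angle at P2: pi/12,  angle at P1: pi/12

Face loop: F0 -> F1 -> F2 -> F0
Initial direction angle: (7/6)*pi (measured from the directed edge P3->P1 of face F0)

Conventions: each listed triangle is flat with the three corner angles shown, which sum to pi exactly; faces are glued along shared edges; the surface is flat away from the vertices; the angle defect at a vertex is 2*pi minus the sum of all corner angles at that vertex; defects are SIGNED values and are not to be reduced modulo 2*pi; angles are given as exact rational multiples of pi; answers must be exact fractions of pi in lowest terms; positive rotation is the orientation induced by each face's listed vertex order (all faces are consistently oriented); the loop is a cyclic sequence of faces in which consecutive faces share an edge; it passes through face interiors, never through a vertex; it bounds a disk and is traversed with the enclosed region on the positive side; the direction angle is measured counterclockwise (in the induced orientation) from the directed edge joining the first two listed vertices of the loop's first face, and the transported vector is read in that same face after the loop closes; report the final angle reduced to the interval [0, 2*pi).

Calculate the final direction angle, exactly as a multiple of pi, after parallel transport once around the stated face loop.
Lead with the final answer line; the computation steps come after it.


Answer: final direction angle = (13/12)*pi

enclosed vertex P3: corner angles sum to (25/12)*pi, defect = 2*pi - (25/12)*pi = -pi/12
summing the enclosed defects onto the initial angle, mod 2*pi in the induced orientation:
final angle = (7/6)*pi - pi/12 = (13/12)*pi (mod 2*pi)


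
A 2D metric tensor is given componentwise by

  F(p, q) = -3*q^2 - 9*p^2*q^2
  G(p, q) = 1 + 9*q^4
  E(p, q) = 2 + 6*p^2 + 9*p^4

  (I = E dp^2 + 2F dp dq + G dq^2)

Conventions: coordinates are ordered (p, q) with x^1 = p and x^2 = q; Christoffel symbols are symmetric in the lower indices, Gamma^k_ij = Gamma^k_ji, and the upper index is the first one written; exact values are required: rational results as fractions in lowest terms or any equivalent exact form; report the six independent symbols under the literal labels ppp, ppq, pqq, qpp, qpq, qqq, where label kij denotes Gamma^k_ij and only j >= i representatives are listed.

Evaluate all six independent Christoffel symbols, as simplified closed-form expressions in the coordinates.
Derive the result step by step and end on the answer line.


E = 2 + 6*p^2 + 9*p^4; F = -3*q^2 - 9*p^2*q^2; G = 1 + 9*q^4
Gamma^k_ij = (1/2) g^{kl} (d_i g_jl + d_j g_il - d_l g_ij), with g^inv = (1/(EG-F^2)) [[G, -F], [-F, E]]
first partials: E_p = 12*p + 36*p^3, E_q = 0, F_p = -18*p*q^2, F_q = -6*q - 18*p^2*q, G_p = 0, G_q = 36*q^3
D = EG - F^2 = 2 + 6*p^2 + 9*q^4 + 9*p^4
expanded: Gamma^p_pp = (G E_p - 2F F_p + F E_q)/(2D), Gamma^p_pq = (G E_q - F G_p)/(2D), Gamma^p_qq = (2G F_q - G G_p - F G_q)/(2D), Gamma^q_pp = (2E F_p - E E_q - F E_p)/(2D), Gamma^q_pq = (E G_p - F E_q)/(2D), Gamma^q_qq = (E G_q - 2F F_q + F G_p)/(2D); substitute and cancel common factors

Answer: Gamma_ppp = (18*p^3 + 6*p)/(9*p^4 + 6*p^2 + 9*q^4 + 2), Gamma_ppq = 0, Gamma_pqq = (-18*p^2*q - 6*q)/(9*p^4 + 6*p^2 + 9*q^4 + 2), Gamma_qpp = -18*p*q^2/(9*p^4 + 6*p^2 + 9*q^4 + 2), Gamma_qpq = 0, Gamma_qqq = 18*q^3/(9*p^4 + 6*p^2 + 9*q^4 + 2)


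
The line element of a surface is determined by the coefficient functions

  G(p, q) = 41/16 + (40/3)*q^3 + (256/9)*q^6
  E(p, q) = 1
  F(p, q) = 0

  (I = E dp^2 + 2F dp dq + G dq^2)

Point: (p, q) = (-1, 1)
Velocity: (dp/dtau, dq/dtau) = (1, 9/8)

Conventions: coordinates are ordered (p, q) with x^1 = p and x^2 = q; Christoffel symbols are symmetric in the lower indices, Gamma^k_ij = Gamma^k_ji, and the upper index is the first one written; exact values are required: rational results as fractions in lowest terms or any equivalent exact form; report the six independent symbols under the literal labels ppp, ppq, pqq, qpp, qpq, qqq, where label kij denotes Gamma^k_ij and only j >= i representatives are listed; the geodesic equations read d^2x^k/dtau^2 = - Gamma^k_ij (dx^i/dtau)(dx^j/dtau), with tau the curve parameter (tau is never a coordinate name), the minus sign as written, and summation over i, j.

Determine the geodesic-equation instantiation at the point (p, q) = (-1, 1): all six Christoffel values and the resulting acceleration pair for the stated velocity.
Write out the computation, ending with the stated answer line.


E = 1, F = 0, G = 6385/144 at the point
E_p = 0, E_q = 0, F_p = 0, F_q = 0, G_p = 0, G_q = 632/3
EG - F^2 = 6385/144;  g^inv = (144/6385) * [[6385/144, 0], [0, 1]]
first-kind symbols [ij,l] = (1/2)(d_i g_jl + d_j g_il - d_l g_ij): [pp,p] = E_p/2 = 0, [pp,q] = F_p - E_q/2 = 0, [pq,p] = E_q/2 = 0, [pq,q] = G_p/2 = 0, [qq,p] = F_q - G_p/2 = 0, [qq,q] = G_q/2 = 316/3
Gamma^p_ij = (G*[ij,p] - F*[ij,q])/(EG - F^2), Gamma^q_ij = (E*[ij,q] - F*[ij,p])/(EG - F^2)
Gamma_ppp = 0, Gamma_ppq = 0, Gamma_pqq = 0, Gamma_qpp = 0, Gamma_qpq = 0, Gamma_qqq = 15168/6385
d^2p/dtau^2 = -(Gamma_ppp*(1)^2 + 2*Gamma_ppq*(1)*(9/8) + Gamma_pqq*(9/8)^2) = 0
d^2q/dtau^2 = -(Gamma_qpp*(1)^2 + 2*Gamma_qpq*(1)*(9/8) + Gamma_qqq*(9/8)^2) = -19197/6385

Answer: Gamma_ppp = 0, Gamma_ppq = 0, Gamma_pqq = 0, Gamma_qpp = 0, Gamma_qpq = 0, Gamma_qqq = 15168/6385; accelerations (d^2p/dtau^2, d^2q/dtau^2) = (0, -19197/6385)


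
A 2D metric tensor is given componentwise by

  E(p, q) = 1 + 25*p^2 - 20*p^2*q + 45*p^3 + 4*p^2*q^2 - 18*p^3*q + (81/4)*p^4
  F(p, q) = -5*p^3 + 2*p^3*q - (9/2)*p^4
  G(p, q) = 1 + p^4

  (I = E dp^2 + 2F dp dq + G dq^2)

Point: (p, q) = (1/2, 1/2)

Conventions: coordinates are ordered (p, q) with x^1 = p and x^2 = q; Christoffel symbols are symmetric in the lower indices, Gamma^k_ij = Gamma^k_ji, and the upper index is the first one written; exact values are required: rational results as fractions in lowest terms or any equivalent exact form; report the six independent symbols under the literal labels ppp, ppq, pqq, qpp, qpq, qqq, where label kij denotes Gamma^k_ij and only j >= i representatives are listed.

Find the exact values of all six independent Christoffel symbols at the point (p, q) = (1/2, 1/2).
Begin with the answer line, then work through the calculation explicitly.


Answer: Gamma_ppp = 1700/693, Gamma_ppq = -200/693, Gamma_pqq = 0, Gamma_qpp = -136/693, Gamma_qpq = 16/693, Gamma_qqq = 0

E = 689/64, F = -25/32, G = 17/16 at the point
E_p = 425/8, E_q = -25/4, F_p = -21/4, F_q = 1/4, G_p = 1/2, G_q = 0
EG - F^2 = 693/64;  g^inv = (64/693) * [[17/16, 25/32], [25/32, 689/64]]
first-kind symbols [ij,l] = (1/2)(d_i g_jl + d_j g_il - d_l g_ij): [pp,p] = E_p/2 = 425/16, [pp,q] = F_p - E_q/2 = -17/8, [pq,p] = E_q/2 = -25/8, [pq,q] = G_p/2 = 1/4, [qq,p] = F_q - G_p/2 = 0, [qq,q] = G_q/2 = 0
Gamma^p_ij = (G*[ij,p] - F*[ij,q])/(EG - F^2), Gamma^q_ij = (E*[ij,q] - F*[ij,p])/(EG - F^2)


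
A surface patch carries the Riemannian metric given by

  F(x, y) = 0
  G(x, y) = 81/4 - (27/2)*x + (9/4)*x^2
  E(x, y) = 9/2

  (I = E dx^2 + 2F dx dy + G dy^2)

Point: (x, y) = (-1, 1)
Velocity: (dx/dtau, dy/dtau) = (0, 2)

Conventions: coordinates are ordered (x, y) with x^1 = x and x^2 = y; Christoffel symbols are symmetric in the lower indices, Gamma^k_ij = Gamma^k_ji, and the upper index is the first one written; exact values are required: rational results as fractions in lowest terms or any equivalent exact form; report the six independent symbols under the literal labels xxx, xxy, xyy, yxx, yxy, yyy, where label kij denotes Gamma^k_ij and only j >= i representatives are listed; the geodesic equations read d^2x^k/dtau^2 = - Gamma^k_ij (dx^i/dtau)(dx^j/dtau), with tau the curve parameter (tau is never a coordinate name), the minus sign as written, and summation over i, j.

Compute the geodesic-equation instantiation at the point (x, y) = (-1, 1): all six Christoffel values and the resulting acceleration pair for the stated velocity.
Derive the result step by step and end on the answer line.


E = 9/2, F = 0, G = 36 at the point
E_x = 0, E_y = 0, F_x = 0, F_y = 0, G_x = -18, G_y = 0
EG - F^2 = 162;  g^inv = (1/162) * [[36, 0], [0, 9/2]]
first-kind symbols [ij,l] = (1/2)(d_i g_jl + d_j g_il - d_l g_ij): [xx,x] = E_x/2 = 0, [xx,y] = F_x - E_y/2 = 0, [xy,x] = E_y/2 = 0, [xy,y] = G_x/2 = -9, [yy,x] = F_y - G_x/2 = 9, [yy,y] = G_y/2 = 0
Gamma^x_ij = (G*[ij,x] - F*[ij,y])/(EG - F^2), Gamma^y_ij = (E*[ij,y] - F*[ij,x])/(EG - F^2)
Gamma_xxx = 0, Gamma_xxy = 0, Gamma_xyy = 2, Gamma_yxx = 0, Gamma_yxy = -1/4, Gamma_yyy = 0
d^2x/dtau^2 = -(Gamma_xxx*(0)^2 + 2*Gamma_xxy*(0)*(2) + Gamma_xyy*(2)^2) = -8
d^2y/dtau^2 = -(Gamma_yxx*(0)^2 + 2*Gamma_yxy*(0)*(2) + Gamma_yyy*(2)^2) = 0

Answer: Gamma_xxx = 0, Gamma_xxy = 0, Gamma_xyy = 2, Gamma_yxx = 0, Gamma_yxy = -1/4, Gamma_yyy = 0; accelerations (d^2x/dtau^2, d^2y/dtau^2) = (-8, 0)


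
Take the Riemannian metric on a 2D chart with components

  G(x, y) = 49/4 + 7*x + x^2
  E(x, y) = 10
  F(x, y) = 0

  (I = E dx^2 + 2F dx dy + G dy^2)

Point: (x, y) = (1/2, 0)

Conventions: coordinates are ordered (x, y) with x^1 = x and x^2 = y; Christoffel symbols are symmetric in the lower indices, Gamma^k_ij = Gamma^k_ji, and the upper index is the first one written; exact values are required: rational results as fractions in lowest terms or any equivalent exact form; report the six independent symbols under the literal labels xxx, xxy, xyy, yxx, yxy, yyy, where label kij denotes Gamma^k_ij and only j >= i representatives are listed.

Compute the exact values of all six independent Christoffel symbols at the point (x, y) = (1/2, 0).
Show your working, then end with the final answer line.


E = 10, F = 0, G = 16 at the point
E_x = 0, E_y = 0, F_x = 0, F_y = 0, G_x = 8, G_y = 0
EG - F^2 = 160;  g^inv = (1/160) * [[16, 0], [0, 10]]
first-kind symbols [ij,l] = (1/2)(d_i g_jl + d_j g_il - d_l g_ij): [xx,x] = E_x/2 = 0, [xx,y] = F_x - E_y/2 = 0, [xy,x] = E_y/2 = 0, [xy,y] = G_x/2 = 4, [yy,x] = F_y - G_x/2 = -4, [yy,y] = G_y/2 = 0
Gamma^x_ij = (G*[ij,x] - F*[ij,y])/(EG - F^2), Gamma^y_ij = (E*[ij,y] - F*[ij,x])/(EG - F^2)

Answer: Gamma_xxx = 0, Gamma_xxy = 0, Gamma_xyy = -2/5, Gamma_yxx = 0, Gamma_yxy = 1/4, Gamma_yyy = 0


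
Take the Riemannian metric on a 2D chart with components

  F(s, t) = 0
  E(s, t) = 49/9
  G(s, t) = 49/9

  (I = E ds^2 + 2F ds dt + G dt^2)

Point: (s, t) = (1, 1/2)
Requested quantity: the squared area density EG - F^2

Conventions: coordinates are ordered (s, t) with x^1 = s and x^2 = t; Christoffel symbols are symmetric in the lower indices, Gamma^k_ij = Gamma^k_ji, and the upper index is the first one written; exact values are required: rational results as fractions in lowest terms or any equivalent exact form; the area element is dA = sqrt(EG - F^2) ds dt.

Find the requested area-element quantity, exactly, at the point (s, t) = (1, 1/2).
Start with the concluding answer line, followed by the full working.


Answer: EG - F^2 = 2401/81

E = 49/9, F = 0, G = 49/9; EG - F^2 = 2401/81


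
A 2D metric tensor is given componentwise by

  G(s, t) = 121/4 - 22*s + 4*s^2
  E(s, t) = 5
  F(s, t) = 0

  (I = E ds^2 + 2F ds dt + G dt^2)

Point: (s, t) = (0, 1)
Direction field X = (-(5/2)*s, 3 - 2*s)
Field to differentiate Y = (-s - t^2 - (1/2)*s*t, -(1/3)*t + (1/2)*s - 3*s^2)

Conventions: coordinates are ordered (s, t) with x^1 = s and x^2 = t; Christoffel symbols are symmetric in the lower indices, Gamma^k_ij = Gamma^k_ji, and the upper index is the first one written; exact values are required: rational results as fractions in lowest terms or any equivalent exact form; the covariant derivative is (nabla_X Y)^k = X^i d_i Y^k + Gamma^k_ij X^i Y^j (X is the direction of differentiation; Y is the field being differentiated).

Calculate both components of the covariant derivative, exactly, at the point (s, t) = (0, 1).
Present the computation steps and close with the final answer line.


E = 5, F = 0, G = 121/4 at the point
E_s = 0, E_t = 0, F_s = 0, F_t = 0, G_s = -22, G_t = 0
EG - F^2 = 605/4;  g^inv = (4/605) * [[121/4, 0], [0, 5]]
first-kind symbols [ij,l] = (1/2)(d_i g_jl + d_j g_il - d_l g_ij): [ss,s] = E_s/2 = 0, [ss,t] = F_s - E_t/2 = 0, [st,s] = E_t/2 = 0, [st,t] = G_s/2 = -11, [tt,s] = F_t - G_s/2 = 11, [tt,t] = G_t/2 = 0
Gamma^s_ij = (G*[ij,s] - F*[ij,t])/(EG - F^2), Gamma^t_ij = (E*[ij,t] - F*[ij,s])/(EG - F^2)
Gamma_sss = 0, Gamma_sst = 0, Gamma_stt = 11/5, Gamma_tss = 0, Gamma_tst = -4/11, Gamma_ttt = 0
X = (0, 3), Y = (-1, -1/3) at the point

Answer: (nabla_X Y)^s = -41/5, (nabla_X Y)^t = 1/11


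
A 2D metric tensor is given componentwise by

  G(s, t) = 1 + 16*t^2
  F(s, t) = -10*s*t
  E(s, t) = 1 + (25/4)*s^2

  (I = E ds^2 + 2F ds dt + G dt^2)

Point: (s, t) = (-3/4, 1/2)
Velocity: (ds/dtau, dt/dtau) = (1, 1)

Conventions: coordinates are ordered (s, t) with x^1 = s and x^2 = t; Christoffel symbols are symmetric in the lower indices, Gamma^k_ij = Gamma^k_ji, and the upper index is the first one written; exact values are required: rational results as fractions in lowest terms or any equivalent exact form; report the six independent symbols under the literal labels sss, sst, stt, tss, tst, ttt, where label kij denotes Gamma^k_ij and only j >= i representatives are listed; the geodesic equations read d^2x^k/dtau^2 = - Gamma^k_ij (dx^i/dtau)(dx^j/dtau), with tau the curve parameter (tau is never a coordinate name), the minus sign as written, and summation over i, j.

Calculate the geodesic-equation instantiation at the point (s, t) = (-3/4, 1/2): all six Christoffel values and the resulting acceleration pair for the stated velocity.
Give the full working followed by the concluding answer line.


E = 289/64, F = 15/4, G = 5 at the point
E_s = -75/8, E_t = 0, F_s = -5, F_t = 15/2, G_s = 0, G_t = 16
EG - F^2 = 545/64;  g^inv = (64/545) * [[5, -15/4], [-15/4, 289/64]]
first-kind symbols [ij,l] = (1/2)(d_i g_jl + d_j g_il - d_l g_ij): [ss,s] = E_s/2 = -75/16, [ss,t] = F_s - E_t/2 = -5, [st,s] = E_t/2 = 0, [st,t] = G_s/2 = 0, [tt,s] = F_t - G_s/2 = 15/2, [tt,t] = G_t/2 = 8
Gamma^s_ij = (G*[ij,s] - F*[ij,t])/(EG - F^2), Gamma^t_ij = (E*[ij,t] - F*[ij,s])/(EG - F^2)
Gamma_sss = -60/109, Gamma_sst = 0, Gamma_stt = 96/109, Gamma_tss = -64/109, Gamma_tst = 0, Gamma_ttt = 512/545
d^2s/dtau^2 = -(Gamma_sss*(1)^2 + 2*Gamma_sst*(1)*(1) + Gamma_stt*(1)^2) = -36/109
d^2t/dtau^2 = -(Gamma_tss*(1)^2 + 2*Gamma_tst*(1)*(1) + Gamma_ttt*(1)^2) = -192/545

Answer: Gamma_sss = -60/109, Gamma_sst = 0, Gamma_stt = 96/109, Gamma_tss = -64/109, Gamma_tst = 0, Gamma_ttt = 512/545; accelerations (d^2s/dtau^2, d^2t/dtau^2) = (-36/109, -192/545)


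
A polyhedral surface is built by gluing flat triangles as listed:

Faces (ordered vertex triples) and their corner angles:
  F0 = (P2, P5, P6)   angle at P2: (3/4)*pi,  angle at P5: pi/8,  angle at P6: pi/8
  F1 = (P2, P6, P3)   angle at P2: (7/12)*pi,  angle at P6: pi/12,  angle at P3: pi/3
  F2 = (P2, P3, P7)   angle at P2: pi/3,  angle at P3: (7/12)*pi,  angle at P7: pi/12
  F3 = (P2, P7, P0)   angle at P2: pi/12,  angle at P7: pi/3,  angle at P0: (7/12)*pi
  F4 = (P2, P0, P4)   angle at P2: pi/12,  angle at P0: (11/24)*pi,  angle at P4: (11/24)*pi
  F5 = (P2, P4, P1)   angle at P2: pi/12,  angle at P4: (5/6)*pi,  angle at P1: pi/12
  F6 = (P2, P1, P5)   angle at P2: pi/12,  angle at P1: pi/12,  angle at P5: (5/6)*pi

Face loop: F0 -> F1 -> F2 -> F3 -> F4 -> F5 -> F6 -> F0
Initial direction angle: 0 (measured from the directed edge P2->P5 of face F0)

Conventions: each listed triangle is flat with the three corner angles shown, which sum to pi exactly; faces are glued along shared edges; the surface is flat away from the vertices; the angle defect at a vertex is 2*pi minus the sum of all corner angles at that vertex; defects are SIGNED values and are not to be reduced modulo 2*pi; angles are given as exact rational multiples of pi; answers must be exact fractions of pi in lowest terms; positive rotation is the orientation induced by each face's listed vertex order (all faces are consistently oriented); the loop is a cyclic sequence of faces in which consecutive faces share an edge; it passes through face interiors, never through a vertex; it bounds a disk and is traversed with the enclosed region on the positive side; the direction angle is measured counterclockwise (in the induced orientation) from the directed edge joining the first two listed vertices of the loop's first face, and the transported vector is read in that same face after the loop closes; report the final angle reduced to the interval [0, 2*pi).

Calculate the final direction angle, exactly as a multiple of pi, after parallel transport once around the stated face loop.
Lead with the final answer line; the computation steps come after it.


Answer: final direction angle = 0

enclosed vertex P2: corner angles sum to 2*pi, defect = 2*pi - 2*pi = 0
the final direction is the initial angle plus the enclosed defects, taken mod 2*pi in the induced orientation
final angle = 0 + 0 = 0 (mod 2*pi)
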